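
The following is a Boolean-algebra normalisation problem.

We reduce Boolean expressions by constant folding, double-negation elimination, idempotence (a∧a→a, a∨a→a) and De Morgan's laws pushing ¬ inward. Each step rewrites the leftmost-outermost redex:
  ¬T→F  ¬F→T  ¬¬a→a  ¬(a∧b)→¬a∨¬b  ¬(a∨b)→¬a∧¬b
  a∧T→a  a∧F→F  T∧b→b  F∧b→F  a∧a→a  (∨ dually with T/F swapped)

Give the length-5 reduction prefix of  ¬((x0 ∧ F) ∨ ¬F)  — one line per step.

Answer: after 5 steps: ¬¬F

Derivation:
  start: ¬((x0 ∧ F) ∨ ¬F)
  [1] ¬(x0 ∧ F) ∧ ¬¬F
  [2] (¬x0 ∨ ¬F) ∧ ¬¬F
  [3] (¬x0 ∨ T) ∧ ¬¬F
  [4] T ∧ ¬¬F
  [5] ¬¬F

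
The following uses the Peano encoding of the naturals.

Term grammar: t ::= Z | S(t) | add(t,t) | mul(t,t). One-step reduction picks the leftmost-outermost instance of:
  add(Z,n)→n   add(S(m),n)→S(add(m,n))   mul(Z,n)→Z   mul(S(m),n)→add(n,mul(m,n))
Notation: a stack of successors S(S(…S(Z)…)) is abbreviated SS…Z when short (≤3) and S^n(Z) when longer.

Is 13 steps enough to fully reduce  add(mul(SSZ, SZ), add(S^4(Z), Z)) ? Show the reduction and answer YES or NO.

Answer: NO — after 13 steps the term is S(S(S(S(S(add(SZ, Z)))))), not yet normal

Reduction:
  start: add(mul(SSZ, SZ), add(S^4(Z), Z))
  →1  add(add(SZ, mul(SZ, SZ)), add(S^4(Z), Z))
  →2  add(S(add(Z, mul(SZ, SZ))), add(S^4(Z), Z))
  →3  S(add(add(Z, mul(SZ, SZ)), add(S^4(Z), Z)))
  →4  S(add(mul(SZ, SZ), add(S^4(Z), Z)))
  →5  S(add(add(SZ, mul(Z, SZ)), add(S^4(Z), Z)))
  →6  S(add(S(add(Z, mul(Z, SZ))), add(S^4(Z), Z)))
  →7  S(S(add(add(Z, mul(Z, SZ)), add(S^4(Z), Z))))
  →8  S(S(add(mul(Z, SZ), add(S^4(Z), Z))))
  →9  S(S(add(Z, add(S^4(Z), Z))))
  →10  S(S(add(S^4(Z), Z)))
  →11  S(S(S(add(SSSZ, Z))))
  →12  S(S(S(S(add(SSZ, Z)))))
  →13  S(S(S(S(S(add(SZ, Z))))))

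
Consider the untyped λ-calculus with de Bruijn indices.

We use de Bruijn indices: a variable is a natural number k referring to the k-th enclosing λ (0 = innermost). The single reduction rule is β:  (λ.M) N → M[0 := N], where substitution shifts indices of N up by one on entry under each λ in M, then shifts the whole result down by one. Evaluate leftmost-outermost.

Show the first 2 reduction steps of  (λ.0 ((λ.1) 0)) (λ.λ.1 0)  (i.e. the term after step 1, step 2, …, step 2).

Answer: after 2 steps: λ.(λ.λ.λ.1 0) (λ.λ.1 0) 0

Reduction:
  start: (λ.0 ((λ.1) 0)) (λ.λ.1 0)
  step 1: (λ.λ.1 0) ((λ.λ.λ.1 0) (λ.λ.1 0))
  step 2: λ.(λ.λ.λ.1 0) (λ.λ.1 0) 0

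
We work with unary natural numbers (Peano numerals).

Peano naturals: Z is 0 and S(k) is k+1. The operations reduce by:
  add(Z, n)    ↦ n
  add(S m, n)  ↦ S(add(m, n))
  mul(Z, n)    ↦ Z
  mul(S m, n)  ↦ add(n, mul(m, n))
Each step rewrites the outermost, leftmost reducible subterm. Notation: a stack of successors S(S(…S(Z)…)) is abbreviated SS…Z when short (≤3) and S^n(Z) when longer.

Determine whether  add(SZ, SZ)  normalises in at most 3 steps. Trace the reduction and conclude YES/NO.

Answer: YES — reaches normal form SSZ in 2 ≤ 3 steps

Working:
  start: add(SZ, SZ)
  step 1: S(add(Z, SZ))
  step 2: SSZ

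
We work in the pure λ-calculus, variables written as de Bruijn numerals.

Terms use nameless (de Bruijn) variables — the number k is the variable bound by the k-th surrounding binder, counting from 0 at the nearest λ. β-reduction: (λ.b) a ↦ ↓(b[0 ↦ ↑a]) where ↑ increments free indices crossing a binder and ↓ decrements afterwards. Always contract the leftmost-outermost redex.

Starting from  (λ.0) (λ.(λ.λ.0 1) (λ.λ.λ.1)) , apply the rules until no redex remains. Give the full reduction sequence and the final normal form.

  start: (λ.0) (λ.(λ.λ.0 1) (λ.λ.λ.1))
  step 1: λ.(λ.λ.0 1) (λ.λ.λ.1)
  step 2: λ.λ.0 (λ.λ.λ.1)

Answer: normal form = λ.λ.0 (λ.λ.λ.1)  (in 2 steps)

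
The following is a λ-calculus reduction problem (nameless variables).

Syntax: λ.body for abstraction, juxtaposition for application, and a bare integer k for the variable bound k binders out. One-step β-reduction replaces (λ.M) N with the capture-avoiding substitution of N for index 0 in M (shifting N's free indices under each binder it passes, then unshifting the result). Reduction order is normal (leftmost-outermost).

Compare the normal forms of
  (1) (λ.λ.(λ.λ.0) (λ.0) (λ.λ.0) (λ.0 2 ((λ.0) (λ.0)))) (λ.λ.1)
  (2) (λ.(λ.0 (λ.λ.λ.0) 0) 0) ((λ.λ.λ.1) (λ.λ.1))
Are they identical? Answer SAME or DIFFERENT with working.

Answer: DIFFERENT — A ⇓ λ.λ.0, B ⇓ λ.λ.λ.0

Derivation:
Term A:
  start: (λ.λ.(λ.λ.0) (λ.0) (λ.λ.0) (λ.0 2 ((λ.0) (λ.0)))) (λ.λ.1)
  →1  λ.(λ.λ.0) (λ.0) (λ.λ.0) (λ.0 (λ.λ.1) ((λ.0) (λ.0)))
  →2  λ.(λ.0) (λ.λ.0) (λ.0 (λ.λ.1) ((λ.0) (λ.0)))
  →3  λ.(λ.λ.0) (λ.0 (λ.λ.1) ((λ.0) (λ.0)))
  →4  λ.λ.0

Term B:
  start: (λ.(λ.0 (λ.λ.λ.0) 0) 0) ((λ.λ.λ.1) (λ.λ.1))
  →1  (λ.0 (λ.λ.λ.0) 0) ((λ.λ.λ.1) (λ.λ.1))
  →2  (λ.λ.λ.1) (λ.λ.1) (λ.λ.λ.0) ((λ.λ.λ.1) (λ.λ.1))
  →3  (λ.λ.1) (λ.λ.λ.0) ((λ.λ.λ.1) (λ.λ.1))
  →4  (λ.λ.λ.λ.0) ((λ.λ.λ.1) (λ.λ.1))
  →5  λ.λ.λ.0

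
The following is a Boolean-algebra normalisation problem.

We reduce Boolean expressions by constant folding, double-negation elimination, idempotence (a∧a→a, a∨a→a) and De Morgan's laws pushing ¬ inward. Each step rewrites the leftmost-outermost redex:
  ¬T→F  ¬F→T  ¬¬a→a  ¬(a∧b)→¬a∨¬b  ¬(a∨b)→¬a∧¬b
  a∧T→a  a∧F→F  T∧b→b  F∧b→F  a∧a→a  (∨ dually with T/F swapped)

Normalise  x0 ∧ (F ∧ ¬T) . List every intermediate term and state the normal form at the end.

  start: x0 ∧ (F ∧ ¬T)
  step 1: x0 ∧ F
  step 2: F

Answer: normal form = F  (in 2 steps)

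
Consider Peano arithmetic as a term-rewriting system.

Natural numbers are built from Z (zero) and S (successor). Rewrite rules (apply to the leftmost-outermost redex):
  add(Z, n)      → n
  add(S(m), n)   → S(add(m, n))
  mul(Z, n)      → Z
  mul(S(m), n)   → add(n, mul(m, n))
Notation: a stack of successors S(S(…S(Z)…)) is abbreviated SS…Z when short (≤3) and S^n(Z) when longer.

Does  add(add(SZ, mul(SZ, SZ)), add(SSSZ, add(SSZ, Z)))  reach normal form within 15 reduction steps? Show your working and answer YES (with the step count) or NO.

Answer: NO — after 15 steps the term is S(S(S(S(S(S(S(add(Z, Z)))))))), not yet normal

Working:
  start: add(add(SZ, mul(SZ, SZ)), add(SSSZ, add(SSZ, Z)))
  [1] add(S(add(Z, mul(SZ, SZ))), add(SSSZ, add(SSZ, Z)))
  [2] S(add(add(Z, mul(SZ, SZ)), add(SSSZ, add(SSZ, Z))))
  [3] S(add(mul(SZ, SZ), add(SSSZ, add(SSZ, Z))))
  [4] S(add(add(SZ, mul(Z, SZ)), add(SSSZ, add(SSZ, Z))))
  [5] S(add(S(add(Z, mul(Z, SZ))), add(SSSZ, add(SSZ, Z))))
  [6] S(S(add(add(Z, mul(Z, SZ)), add(SSSZ, add(SSZ, Z)))))
  [7] S(S(add(mul(Z, SZ), add(SSSZ, add(SSZ, Z)))))
  [8] S(S(add(Z, add(SSSZ, add(SSZ, Z)))))
  [9] S(S(add(SSSZ, add(SSZ, Z))))
  [10] S(S(S(add(SSZ, add(SSZ, Z)))))
  [11] S(S(S(S(add(SZ, add(SSZ, Z))))))
  [12] S(S(S(S(S(add(Z, add(SSZ, Z)))))))
  [13] S(S(S(S(S(add(SSZ, Z))))))
  [14] S(S(S(S(S(S(add(SZ, Z)))))))
  [15] S(S(S(S(S(S(S(add(Z, Z))))))))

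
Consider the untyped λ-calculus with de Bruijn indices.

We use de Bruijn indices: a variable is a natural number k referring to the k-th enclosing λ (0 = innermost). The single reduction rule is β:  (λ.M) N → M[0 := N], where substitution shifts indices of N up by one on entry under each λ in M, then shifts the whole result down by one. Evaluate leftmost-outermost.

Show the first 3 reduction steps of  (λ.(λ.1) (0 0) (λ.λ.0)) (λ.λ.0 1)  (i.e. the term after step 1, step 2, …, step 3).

  start: (λ.(λ.1) (0 0) (λ.λ.0)) (λ.λ.0 1)
  [1] (λ.λ.λ.0 1) ((λ.λ.0 1) (λ.λ.0 1)) (λ.λ.0)
  [2] (λ.λ.0 1) (λ.λ.0)
  [3] λ.0 (λ.λ.0)

Answer: after 3 steps: λ.0 (λ.λ.0)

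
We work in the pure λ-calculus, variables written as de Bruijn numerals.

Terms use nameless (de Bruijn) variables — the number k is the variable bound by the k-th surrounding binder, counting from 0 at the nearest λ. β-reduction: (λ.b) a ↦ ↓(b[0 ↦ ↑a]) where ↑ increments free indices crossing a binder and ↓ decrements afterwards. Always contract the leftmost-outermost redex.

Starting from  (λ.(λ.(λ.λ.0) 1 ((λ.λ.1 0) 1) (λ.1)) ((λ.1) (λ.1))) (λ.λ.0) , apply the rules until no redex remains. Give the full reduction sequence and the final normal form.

Answer: normal form = λ.0  (in 7 steps)

Working:
  start: (λ.(λ.(λ.λ.0) 1 ((λ.λ.1 0) 1) (λ.1)) ((λ.1) (λ.1))) (λ.λ.0)
  step 1: (λ.(λ.λ.0) (λ.λ.0) ((λ.λ.1 0) (λ.λ.0)) (λ.1)) ((λ.λ.λ.0) (λ.λ.λ.0))
  step 2: (λ.λ.0) (λ.λ.0) ((λ.λ.1 0) (λ.λ.0)) (λ.(λ.λ.λ.0) (λ.λ.λ.0))
  step 3: (λ.0) ((λ.λ.1 0) (λ.λ.0)) (λ.(λ.λ.λ.0) (λ.λ.λ.0))
  step 4: (λ.λ.1 0) (λ.λ.0) (λ.(λ.λ.λ.0) (λ.λ.λ.0))
  step 5: (λ.(λ.λ.0) 0) (λ.(λ.λ.λ.0) (λ.λ.λ.0))
  step 6: (λ.λ.0) (λ.(λ.λ.λ.0) (λ.λ.λ.0))
  step 7: λ.0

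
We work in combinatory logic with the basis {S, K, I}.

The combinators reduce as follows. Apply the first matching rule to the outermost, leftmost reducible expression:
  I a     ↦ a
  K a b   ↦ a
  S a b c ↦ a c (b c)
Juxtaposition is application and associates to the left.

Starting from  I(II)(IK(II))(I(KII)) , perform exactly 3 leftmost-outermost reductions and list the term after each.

Answer: after 3 steps: IK(II)(I(KII))

Working:
  start: I(II)(IK(II))(I(KII))
  step 1: II(IK(II))(I(KII))
  step 2: I(IK(II))(I(KII))
  step 3: IK(II)(I(KII))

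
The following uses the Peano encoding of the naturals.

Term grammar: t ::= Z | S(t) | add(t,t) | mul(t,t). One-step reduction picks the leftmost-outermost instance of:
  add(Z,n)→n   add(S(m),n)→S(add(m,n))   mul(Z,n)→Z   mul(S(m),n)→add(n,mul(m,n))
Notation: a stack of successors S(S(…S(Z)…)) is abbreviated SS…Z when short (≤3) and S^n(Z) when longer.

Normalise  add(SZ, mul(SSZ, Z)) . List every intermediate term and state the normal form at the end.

Answer: normal form = SZ  (in 7 steps)

Reduction:
  start: add(SZ, mul(SSZ, Z))
  [1] S(add(Z, mul(SSZ, Z)))
  [2] S(mul(SSZ, Z))
  [3] S(add(Z, mul(SZ, Z)))
  [4] S(mul(SZ, Z))
  [5] S(add(Z, mul(Z, Z)))
  [6] S(mul(Z, Z))
  [7] SZ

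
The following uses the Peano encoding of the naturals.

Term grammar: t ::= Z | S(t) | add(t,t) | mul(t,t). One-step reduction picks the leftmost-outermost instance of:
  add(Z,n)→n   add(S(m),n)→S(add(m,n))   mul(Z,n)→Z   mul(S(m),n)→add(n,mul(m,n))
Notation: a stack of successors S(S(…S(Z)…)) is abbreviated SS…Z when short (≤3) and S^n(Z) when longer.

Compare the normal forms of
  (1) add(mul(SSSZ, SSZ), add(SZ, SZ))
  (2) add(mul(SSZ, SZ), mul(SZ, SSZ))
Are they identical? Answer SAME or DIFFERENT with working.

Term A:
  start: add(mul(SSSZ, SSZ), add(SZ, SZ))
  step 1: add(add(SSZ, mul(SSZ, SSZ)), add(SZ, SZ))
  step 2: add(S(add(SZ, mul(SSZ, SSZ))), add(SZ, SZ))
  step 3: S(add(add(SZ, mul(SSZ, SSZ)), add(SZ, SZ)))
  step 4: S(add(S(add(Z, mul(SSZ, SSZ))), add(SZ, SZ)))
  step 5: S(S(add(add(Z, mul(SSZ, SSZ)), add(SZ, SZ))))
  step 6: S(S(add(mul(SSZ, SSZ), add(SZ, SZ))))
  step 7: S(S(add(add(SSZ, mul(SZ, SSZ)), add(SZ, SZ))))
  step 8: S(S(add(S(add(SZ, mul(SZ, SSZ))), add(SZ, SZ))))
  step 9: S(S(S(add(add(SZ, mul(SZ, SSZ)), add(SZ, SZ)))))
  step 10: S(S(S(add(S(add(Z, mul(SZ, SSZ))), add(SZ, SZ)))))
  step 11: S(S(S(S(add(add(Z, mul(SZ, SSZ)), add(SZ, SZ))))))
  step 12: S(S(S(S(add(mul(SZ, SSZ), add(SZ, SZ))))))
  step 13: S(S(S(S(add(add(SSZ, mul(Z, SSZ)), add(SZ, SZ))))))
  step 14: S(S(S(S(add(S(add(SZ, mul(Z, SSZ))), add(SZ, SZ))))))
  step 15: S(S(S(S(S(add(add(SZ, mul(Z, SSZ)), add(SZ, SZ)))))))
  step 16: S(S(S(S(S(add(S(add(Z, mul(Z, SSZ))), add(SZ, SZ)))))))
  step 17: S(S(S(S(S(S(add(add(Z, mul(Z, SSZ)), add(SZ, SZ))))))))
  step 18: S(S(S(S(S(S(add(mul(Z, SSZ), add(SZ, SZ))))))))
  step 19: S(S(S(S(S(S(add(Z, add(SZ, SZ))))))))
  step 20: S(S(S(S(S(S(add(SZ, SZ)))))))
  step 21: S(S(S(S(S(S(S(add(Z, SZ))))))))
  step 22: S^8(Z)

Term B:
  start: add(mul(SSZ, SZ), mul(SZ, SSZ))
  step 1: add(add(SZ, mul(SZ, SZ)), mul(SZ, SSZ))
  step 2: add(S(add(Z, mul(SZ, SZ))), mul(SZ, SSZ))
  step 3: S(add(add(Z, mul(SZ, SZ)), mul(SZ, SSZ)))
  step 4: S(add(mul(SZ, SZ), mul(SZ, SSZ)))
  step 5: S(add(add(SZ, mul(Z, SZ)), mul(SZ, SSZ)))
  step 6: S(add(S(add(Z, mul(Z, SZ))), mul(SZ, SSZ)))
  step 7: S(S(add(add(Z, mul(Z, SZ)), mul(SZ, SSZ))))
  step 8: S(S(add(mul(Z, SZ), mul(SZ, SSZ))))
  step 9: S(S(add(Z, mul(SZ, SSZ))))
  step 10: S(S(mul(SZ, SSZ)))
  step 11: S(S(add(SSZ, mul(Z, SSZ))))
  step 12: S(S(S(add(SZ, mul(Z, SSZ)))))
  step 13: S(S(S(S(add(Z, mul(Z, SSZ))))))
  step 14: S(S(S(S(mul(Z, SSZ)))))
  step 15: S^4(Z)

Answer: DIFFERENT — A ⇓ S^8(Z), B ⇓ S^4(Z)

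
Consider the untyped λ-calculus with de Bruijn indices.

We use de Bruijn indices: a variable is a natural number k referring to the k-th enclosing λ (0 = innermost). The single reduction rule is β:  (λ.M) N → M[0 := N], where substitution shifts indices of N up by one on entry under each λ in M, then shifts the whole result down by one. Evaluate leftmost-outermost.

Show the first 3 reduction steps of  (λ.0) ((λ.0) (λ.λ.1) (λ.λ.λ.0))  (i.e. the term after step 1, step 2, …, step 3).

Answer: after 3 steps: λ.λ.λ.λ.0

Working:
  start: (λ.0) ((λ.0) (λ.λ.1) (λ.λ.λ.0))
  →1  (λ.0) (λ.λ.1) (λ.λ.λ.0)
  →2  (λ.λ.1) (λ.λ.λ.0)
  →3  λ.λ.λ.λ.0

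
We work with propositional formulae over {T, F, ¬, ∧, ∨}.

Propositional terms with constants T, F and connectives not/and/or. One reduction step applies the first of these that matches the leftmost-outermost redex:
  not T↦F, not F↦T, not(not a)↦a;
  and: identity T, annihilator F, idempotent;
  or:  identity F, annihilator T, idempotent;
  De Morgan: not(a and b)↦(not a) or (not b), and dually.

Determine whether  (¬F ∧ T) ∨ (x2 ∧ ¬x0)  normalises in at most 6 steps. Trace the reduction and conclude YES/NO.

Answer: YES — reaches normal form T in 3 ≤ 6 steps

Working:
  start: (¬F ∧ T) ∨ (x2 ∧ ¬x0)
  →1  ¬F ∨ (x2 ∧ ¬x0)
  →2  T ∨ (x2 ∧ ¬x0)
  →3  T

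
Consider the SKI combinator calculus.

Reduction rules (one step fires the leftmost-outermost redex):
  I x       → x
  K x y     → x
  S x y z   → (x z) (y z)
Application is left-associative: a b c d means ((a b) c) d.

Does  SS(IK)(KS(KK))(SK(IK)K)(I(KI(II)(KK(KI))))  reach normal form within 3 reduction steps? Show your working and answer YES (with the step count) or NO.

Answer: NO — after 3 steps the term is S(SK(IK)K)(IK(KS(KK))(SK(IK)K))(I(KI(II)(KK(KI)))), not yet normal

Reduction:
  start: SS(IK)(KS(KK))(SK(IK)K)(I(KI(II)(KK(KI))))
  →1  S(KS(KK))(IK(KS(KK)))(SK(IK)K)(I(KI(II)(KK(KI))))
  →2  KS(KK)(SK(IK)K)(IK(KS(KK))(SK(IK)K))(I(KI(II)(KK(KI))))
  →3  S(SK(IK)K)(IK(KS(KK))(SK(IK)K))(I(KI(II)(KK(KI))))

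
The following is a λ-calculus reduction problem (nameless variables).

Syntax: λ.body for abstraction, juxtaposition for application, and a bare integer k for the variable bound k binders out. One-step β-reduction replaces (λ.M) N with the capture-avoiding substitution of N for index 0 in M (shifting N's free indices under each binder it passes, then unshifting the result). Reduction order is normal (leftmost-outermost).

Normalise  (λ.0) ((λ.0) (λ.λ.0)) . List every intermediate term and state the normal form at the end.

  start: (λ.0) ((λ.0) (λ.λ.0))
  step 1: (λ.0) (λ.λ.0)
  step 2: λ.λ.0

Answer: normal form = λ.λ.0  (in 2 steps)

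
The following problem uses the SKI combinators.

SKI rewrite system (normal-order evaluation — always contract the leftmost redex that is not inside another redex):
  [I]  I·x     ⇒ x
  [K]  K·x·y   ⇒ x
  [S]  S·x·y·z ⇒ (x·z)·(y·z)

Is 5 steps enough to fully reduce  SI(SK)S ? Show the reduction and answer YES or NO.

  start: SI(SK)S
  →1  IS(SKS)
  →2  S(SKS)

Answer: YES — reaches normal form S(SKS) in 2 ≤ 5 steps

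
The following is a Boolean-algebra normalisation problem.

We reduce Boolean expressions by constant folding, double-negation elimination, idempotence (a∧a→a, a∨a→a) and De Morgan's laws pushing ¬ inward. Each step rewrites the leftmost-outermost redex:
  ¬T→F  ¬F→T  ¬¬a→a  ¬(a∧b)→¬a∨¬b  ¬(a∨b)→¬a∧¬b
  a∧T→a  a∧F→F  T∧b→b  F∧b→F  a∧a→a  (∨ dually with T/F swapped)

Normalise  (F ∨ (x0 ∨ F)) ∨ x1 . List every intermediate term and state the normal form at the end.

Answer: normal form = x0 ∨ x1  (in 2 steps)

Reduction:
  start: (F ∨ (x0 ∨ F)) ∨ x1
  step 1: (x0 ∨ F) ∨ x1
  step 2: x0 ∨ x1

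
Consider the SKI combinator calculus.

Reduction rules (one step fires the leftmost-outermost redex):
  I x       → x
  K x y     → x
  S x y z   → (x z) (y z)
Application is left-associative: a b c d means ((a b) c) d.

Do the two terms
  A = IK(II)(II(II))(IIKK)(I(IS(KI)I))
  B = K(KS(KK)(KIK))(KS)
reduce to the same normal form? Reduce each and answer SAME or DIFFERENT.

Answer: DIFFERENT — A ⇓ K, B ⇓ SI

Working:
Term A:
  start: IK(II)(II(II))(IIKK)(I(IS(KI)I))
  →1  K(II)(II(II))(IIKK)(I(IS(KI)I))
  →2  II(IIKK)(I(IS(KI)I))
  →3  I(IIKK)(I(IS(KI)I))
  →4  IIKK(I(IS(KI)I))
  →5  IKK(I(IS(KI)I))
  →6  KK(I(IS(KI)I))
  →7  K

Term B:
  start: K(KS(KK)(KIK))(KS)
  →1  KS(KK)(KIK)
  →2  S(KIK)
  →3  SI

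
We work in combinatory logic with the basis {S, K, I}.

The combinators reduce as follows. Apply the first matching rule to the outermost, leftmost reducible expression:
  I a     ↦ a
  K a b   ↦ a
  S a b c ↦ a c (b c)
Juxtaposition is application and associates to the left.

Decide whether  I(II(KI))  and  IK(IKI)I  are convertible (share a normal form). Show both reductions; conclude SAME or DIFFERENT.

Term A:
  start: I(II(KI))
  →1  II(KI)
  →2  I(KI)
  →3  KI

Term B:
  start: IK(IKI)I
  →1  K(IKI)I
  →2  IKI
  →3  KI

Answer: SAME — A ⇓ KI, B ⇓ KI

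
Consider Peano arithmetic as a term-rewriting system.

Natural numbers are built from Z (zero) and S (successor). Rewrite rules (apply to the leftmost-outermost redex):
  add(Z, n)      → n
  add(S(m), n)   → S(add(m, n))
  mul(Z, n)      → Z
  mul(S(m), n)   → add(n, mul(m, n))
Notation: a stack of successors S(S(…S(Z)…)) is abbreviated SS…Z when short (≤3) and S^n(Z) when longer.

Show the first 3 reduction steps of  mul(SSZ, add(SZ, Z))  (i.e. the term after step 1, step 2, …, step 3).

  start: mul(SSZ, add(SZ, Z))
  [1] add(add(SZ, Z), mul(SZ, add(SZ, Z)))
  [2] add(S(add(Z, Z)), mul(SZ, add(SZ, Z)))
  [3] S(add(add(Z, Z), mul(SZ, add(SZ, Z))))

Answer: after 3 steps: S(add(add(Z, Z), mul(SZ, add(SZ, Z))))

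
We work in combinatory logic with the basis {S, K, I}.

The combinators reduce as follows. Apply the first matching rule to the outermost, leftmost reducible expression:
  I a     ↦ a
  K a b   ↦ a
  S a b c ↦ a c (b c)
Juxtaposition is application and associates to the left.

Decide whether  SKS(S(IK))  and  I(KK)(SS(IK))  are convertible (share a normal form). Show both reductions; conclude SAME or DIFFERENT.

Term A:
  start: SKS(S(IK))
  step 1: K(S(IK))(S(S(IK)))
  step 2: S(IK)
  step 3: SK

Term B:
  start: I(KK)(SS(IK))
  step 1: KK(SS(IK))
  step 2: K

Answer: DIFFERENT — A ⇓ SK, B ⇓ K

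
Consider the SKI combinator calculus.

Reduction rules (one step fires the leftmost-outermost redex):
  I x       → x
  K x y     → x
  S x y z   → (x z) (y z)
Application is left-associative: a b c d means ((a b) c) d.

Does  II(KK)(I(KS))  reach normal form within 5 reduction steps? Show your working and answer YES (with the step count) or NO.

Answer: YES — reaches normal form K in 3 ≤ 5 steps

Working:
  start: II(KK)(I(KS))
  step 1: I(KK)(I(KS))
  step 2: KK(I(KS))
  step 3: K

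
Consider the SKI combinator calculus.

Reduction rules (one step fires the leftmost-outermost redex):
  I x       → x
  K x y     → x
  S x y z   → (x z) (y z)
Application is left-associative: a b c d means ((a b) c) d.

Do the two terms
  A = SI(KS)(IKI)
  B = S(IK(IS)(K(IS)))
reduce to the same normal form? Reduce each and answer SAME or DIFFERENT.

Answer: DIFFERENT — A ⇓ I, B ⇓ SS

Working:
Term A:
  start: SI(KS)(IKI)
  →1  I(IKI)(KS(IKI))
  →2  IKI(KS(IKI))
  →3  KI(KS(IKI))
  →4  I

Term B:
  start: S(IK(IS)(K(IS)))
  →1  S(K(IS)(K(IS)))
  →2  S(IS)
  →3  SS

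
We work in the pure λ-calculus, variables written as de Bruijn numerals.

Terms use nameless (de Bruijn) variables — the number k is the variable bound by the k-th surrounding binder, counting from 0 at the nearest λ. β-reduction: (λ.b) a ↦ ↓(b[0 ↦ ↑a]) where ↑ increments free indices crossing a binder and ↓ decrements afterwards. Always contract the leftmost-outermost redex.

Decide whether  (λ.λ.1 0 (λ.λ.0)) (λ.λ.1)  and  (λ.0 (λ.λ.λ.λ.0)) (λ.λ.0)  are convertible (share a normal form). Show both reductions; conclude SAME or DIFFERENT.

Answer: SAME — A ⇓ λ.0, B ⇓ λ.0

Reduction:
Term A:
  start: (λ.λ.1 0 (λ.λ.0)) (λ.λ.1)
  [1] λ.(λ.λ.1) 0 (λ.λ.0)
  [2] λ.(λ.1) (λ.λ.0)
  [3] λ.0

Term B:
  start: (λ.0 (λ.λ.λ.λ.0)) (λ.λ.0)
  [1] (λ.λ.0) (λ.λ.λ.λ.0)
  [2] λ.0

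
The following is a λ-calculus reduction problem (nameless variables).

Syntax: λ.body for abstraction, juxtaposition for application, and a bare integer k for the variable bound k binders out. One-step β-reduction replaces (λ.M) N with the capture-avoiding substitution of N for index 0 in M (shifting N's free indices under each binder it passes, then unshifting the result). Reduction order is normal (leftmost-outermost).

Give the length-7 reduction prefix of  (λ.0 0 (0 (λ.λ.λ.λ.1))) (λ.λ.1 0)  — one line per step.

  start: (λ.0 0 (0 (λ.λ.λ.λ.1))) (λ.λ.1 0)
  →1  (λ.λ.1 0) (λ.λ.1 0) ((λ.λ.1 0) (λ.λ.λ.λ.1))
  →2  (λ.(λ.λ.1 0) 0) ((λ.λ.1 0) (λ.λ.λ.λ.1))
  →3  (λ.λ.1 0) ((λ.λ.1 0) (λ.λ.λ.λ.1))
  →4  λ.(λ.λ.1 0) (λ.λ.λ.λ.1) 0
  →5  λ.(λ.(λ.λ.λ.λ.1) 0) 0
  →6  λ.(λ.λ.λ.λ.1) 0
  →7  λ.λ.λ.λ.1

Answer: after 7 steps: λ.λ.λ.λ.1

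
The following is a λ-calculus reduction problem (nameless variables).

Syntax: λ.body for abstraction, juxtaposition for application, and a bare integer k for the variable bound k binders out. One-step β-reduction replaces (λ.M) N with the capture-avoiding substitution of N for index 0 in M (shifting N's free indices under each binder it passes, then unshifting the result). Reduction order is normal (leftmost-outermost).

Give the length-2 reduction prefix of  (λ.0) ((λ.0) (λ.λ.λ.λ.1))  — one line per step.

  start: (λ.0) ((λ.0) (λ.λ.λ.λ.1))
  [1] (λ.0) (λ.λ.λ.λ.1)
  [2] λ.λ.λ.λ.1

Answer: after 2 steps: λ.λ.λ.λ.1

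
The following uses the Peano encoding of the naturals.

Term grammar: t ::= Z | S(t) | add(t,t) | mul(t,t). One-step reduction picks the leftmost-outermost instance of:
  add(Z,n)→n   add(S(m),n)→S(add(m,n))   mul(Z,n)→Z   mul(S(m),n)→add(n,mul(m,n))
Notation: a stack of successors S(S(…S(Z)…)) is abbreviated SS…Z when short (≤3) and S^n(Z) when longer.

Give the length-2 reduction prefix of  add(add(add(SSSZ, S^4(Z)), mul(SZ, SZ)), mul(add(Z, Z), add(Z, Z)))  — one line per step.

  start: add(add(add(SSSZ, S^4(Z)), mul(SZ, SZ)), mul(add(Z, Z), add(Z, Z)))
  [1] add(add(S(add(SSZ, S^4(Z))), mul(SZ, SZ)), mul(add(Z, Z), add(Z, Z)))
  [2] add(S(add(add(SSZ, S^4(Z)), mul(SZ, SZ))), mul(add(Z, Z), add(Z, Z)))

Answer: after 2 steps: add(S(add(add(SSZ, S^4(Z)), mul(SZ, SZ))), mul(add(Z, Z), add(Z, Z)))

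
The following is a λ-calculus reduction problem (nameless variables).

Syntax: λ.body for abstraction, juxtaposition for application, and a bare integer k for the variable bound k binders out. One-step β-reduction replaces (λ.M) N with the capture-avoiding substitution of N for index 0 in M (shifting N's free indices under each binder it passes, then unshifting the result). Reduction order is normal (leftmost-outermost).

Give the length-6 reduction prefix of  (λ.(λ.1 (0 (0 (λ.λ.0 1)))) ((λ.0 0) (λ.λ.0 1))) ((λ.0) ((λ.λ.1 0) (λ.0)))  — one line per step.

  start: (λ.(λ.1 (0 (0 (λ.λ.0 1)))) ((λ.0 0) (λ.λ.0 1))) ((λ.0) ((λ.λ.1 0) (λ.0)))
  step 1: (λ.(λ.0) ((λ.λ.1 0) (λ.0)) (0 (0 (λ.λ.0 1)))) ((λ.0 0) (λ.λ.0 1))
  step 2: (λ.0) ((λ.λ.1 0) (λ.0)) ((λ.0 0) (λ.λ.0 1) ((λ.0 0) (λ.λ.0 1) (λ.λ.0 1)))
  step 3: (λ.λ.1 0) (λ.0) ((λ.0 0) (λ.λ.0 1) ((λ.0 0) (λ.λ.0 1) (λ.λ.0 1)))
  step 4: (λ.(λ.0) 0) ((λ.0 0) (λ.λ.0 1) ((λ.0 0) (λ.λ.0 1) (λ.λ.0 1)))
  step 5: (λ.0) ((λ.0 0) (λ.λ.0 1) ((λ.0 0) (λ.λ.0 1) (λ.λ.0 1)))
  step 6: (λ.0 0) (λ.λ.0 1) ((λ.0 0) (λ.λ.0 1) (λ.λ.0 1))

Answer: after 6 steps: (λ.0 0) (λ.λ.0 1) ((λ.0 0) (λ.λ.0 1) (λ.λ.0 1))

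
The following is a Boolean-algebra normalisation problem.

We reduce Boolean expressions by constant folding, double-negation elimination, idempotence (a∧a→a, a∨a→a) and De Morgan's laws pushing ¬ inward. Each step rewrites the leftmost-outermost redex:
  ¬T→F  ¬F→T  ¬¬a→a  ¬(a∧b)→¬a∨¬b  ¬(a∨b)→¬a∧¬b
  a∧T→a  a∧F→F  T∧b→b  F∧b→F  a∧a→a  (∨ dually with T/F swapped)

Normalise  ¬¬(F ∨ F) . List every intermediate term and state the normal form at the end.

  start: ¬¬(F ∨ F)
  →1  F ∨ F
  →2  F

Answer: normal form = F  (in 2 steps)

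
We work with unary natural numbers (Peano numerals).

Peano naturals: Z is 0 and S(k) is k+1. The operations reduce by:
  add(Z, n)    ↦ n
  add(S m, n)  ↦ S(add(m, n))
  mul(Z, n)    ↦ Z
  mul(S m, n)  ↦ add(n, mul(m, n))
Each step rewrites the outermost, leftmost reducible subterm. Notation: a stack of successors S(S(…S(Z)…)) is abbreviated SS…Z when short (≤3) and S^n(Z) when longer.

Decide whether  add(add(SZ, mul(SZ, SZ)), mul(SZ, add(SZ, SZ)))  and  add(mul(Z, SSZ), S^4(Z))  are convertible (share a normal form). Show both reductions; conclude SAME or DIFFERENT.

Answer: SAME — A ⇓ S^4(Z), B ⇓ S^4(Z)

Derivation:
Term A:
  start: add(add(SZ, mul(SZ, SZ)), mul(SZ, add(SZ, SZ)))
  [1] add(S(add(Z, mul(SZ, SZ))), mul(SZ, add(SZ, SZ)))
  [2] S(add(add(Z, mul(SZ, SZ)), mul(SZ, add(SZ, SZ))))
  [3] S(add(mul(SZ, SZ), mul(SZ, add(SZ, SZ))))
  [4] S(add(add(SZ, mul(Z, SZ)), mul(SZ, add(SZ, SZ))))
  [5] S(add(S(add(Z, mul(Z, SZ))), mul(SZ, add(SZ, SZ))))
  [6] S(S(add(add(Z, mul(Z, SZ)), mul(SZ, add(SZ, SZ)))))
  [7] S(S(add(mul(Z, SZ), mul(SZ, add(SZ, SZ)))))
  [8] S(S(add(Z, mul(SZ, add(SZ, SZ)))))
  [9] S(S(mul(SZ, add(SZ, SZ))))
  [10] S(S(add(add(SZ, SZ), mul(Z, add(SZ, SZ)))))
  [11] S(S(add(S(add(Z, SZ)), mul(Z, add(SZ, SZ)))))
  [12] S(S(S(add(add(Z, SZ), mul(Z, add(SZ, SZ))))))
  [13] S(S(S(add(SZ, mul(Z, add(SZ, SZ))))))
  [14] S(S(S(S(add(Z, mul(Z, add(SZ, SZ)))))))
  [15] S(S(S(S(mul(Z, add(SZ, SZ))))))
  [16] S^4(Z)

Term B:
  start: add(mul(Z, SSZ), S^4(Z))
  [1] add(Z, S^4(Z))
  [2] S^4(Z)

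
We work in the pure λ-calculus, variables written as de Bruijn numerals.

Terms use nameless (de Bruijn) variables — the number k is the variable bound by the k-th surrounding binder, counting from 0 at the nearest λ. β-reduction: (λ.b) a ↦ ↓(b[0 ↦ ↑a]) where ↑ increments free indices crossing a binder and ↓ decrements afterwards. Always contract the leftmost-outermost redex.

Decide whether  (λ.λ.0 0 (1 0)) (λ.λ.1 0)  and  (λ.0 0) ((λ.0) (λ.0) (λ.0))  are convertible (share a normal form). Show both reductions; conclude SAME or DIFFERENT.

Term A:
  start: (λ.λ.0 0 (1 0)) (λ.λ.1 0)
  step 1: λ.0 0 ((λ.λ.1 0) 0)
  step 2: λ.0 0 (λ.1 0)

Term B:
  start: (λ.0 0) ((λ.0) (λ.0) (λ.0))
  step 1: (λ.0) (λ.0) (λ.0) ((λ.0) (λ.0) (λ.0))
  step 2: (λ.0) (λ.0) ((λ.0) (λ.0) (λ.0))
  step 3: (λ.0) ((λ.0) (λ.0) (λ.0))
  step 4: (λ.0) (λ.0) (λ.0)
  step 5: (λ.0) (λ.0)
  step 6: λ.0

Answer: DIFFERENT — A ⇓ λ.0 0 (λ.1 0), B ⇓ λ.0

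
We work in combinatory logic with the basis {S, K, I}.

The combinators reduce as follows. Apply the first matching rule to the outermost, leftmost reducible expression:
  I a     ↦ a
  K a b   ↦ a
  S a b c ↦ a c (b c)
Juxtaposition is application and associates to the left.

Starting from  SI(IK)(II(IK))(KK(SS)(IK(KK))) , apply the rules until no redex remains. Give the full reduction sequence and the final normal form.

  start: SI(IK)(II(IK))(KK(SS)(IK(KK)))
  step 1: I(II(IK))(IK(II(IK)))(KK(SS)(IK(KK)))
  step 2: II(IK)(IK(II(IK)))(KK(SS)(IK(KK)))
  step 3: I(IK)(IK(II(IK)))(KK(SS)(IK(KK)))
  step 4: IK(IK(II(IK)))(KK(SS)(IK(KK)))
  step 5: K(IK(II(IK)))(KK(SS)(IK(KK)))
  step 6: IK(II(IK))
  step 7: K(II(IK))
  step 8: K(I(IK))
  step 9: K(IK)
  step 10: KK

Answer: normal form = KK  (in 10 steps)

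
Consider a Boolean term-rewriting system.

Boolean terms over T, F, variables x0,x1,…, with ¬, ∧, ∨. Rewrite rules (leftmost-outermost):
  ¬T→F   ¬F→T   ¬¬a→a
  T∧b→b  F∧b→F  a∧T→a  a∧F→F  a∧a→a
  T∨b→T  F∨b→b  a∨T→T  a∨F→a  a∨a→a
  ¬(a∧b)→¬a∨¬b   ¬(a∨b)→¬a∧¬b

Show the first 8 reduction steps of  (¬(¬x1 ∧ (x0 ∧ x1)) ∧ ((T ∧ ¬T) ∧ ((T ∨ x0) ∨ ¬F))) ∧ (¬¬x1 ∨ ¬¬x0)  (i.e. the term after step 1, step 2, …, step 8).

  start: (¬(¬x1 ∧ (x0 ∧ x1)) ∧ ((T ∧ ¬T) ∧ ((T ∨ x0) ∨ ¬F))) ∧ (¬¬x1 ∨ ¬¬x0)
  step 1: ((¬¬x1 ∨ ¬(x0 ∧ x1)) ∧ ((T ∧ ¬T) ∧ ((T ∨ x0) ∨ ¬F))) ∧ (¬¬x1 ∨ ¬¬x0)
  step 2: ((x1 ∨ ¬(x0 ∧ x1)) ∧ ((T ∧ ¬T) ∧ ((T ∨ x0) ∨ ¬F))) ∧ (¬¬x1 ∨ ¬¬x0)
  step 3: ((x1 ∨ (¬x0 ∨ ¬x1)) ∧ ((T ∧ ¬T) ∧ ((T ∨ x0) ∨ ¬F))) ∧ (¬¬x1 ∨ ¬¬x0)
  step 4: ((x1 ∨ (¬x0 ∨ ¬x1)) ∧ (¬T ∧ ((T ∨ x0) ∨ ¬F))) ∧ (¬¬x1 ∨ ¬¬x0)
  step 5: ((x1 ∨ (¬x0 ∨ ¬x1)) ∧ (F ∧ ((T ∨ x0) ∨ ¬F))) ∧ (¬¬x1 ∨ ¬¬x0)
  step 6: ((x1 ∨ (¬x0 ∨ ¬x1)) ∧ F) ∧ (¬¬x1 ∨ ¬¬x0)
  step 7: F ∧ (¬¬x1 ∨ ¬¬x0)
  step 8: F

Answer: after 8 steps: F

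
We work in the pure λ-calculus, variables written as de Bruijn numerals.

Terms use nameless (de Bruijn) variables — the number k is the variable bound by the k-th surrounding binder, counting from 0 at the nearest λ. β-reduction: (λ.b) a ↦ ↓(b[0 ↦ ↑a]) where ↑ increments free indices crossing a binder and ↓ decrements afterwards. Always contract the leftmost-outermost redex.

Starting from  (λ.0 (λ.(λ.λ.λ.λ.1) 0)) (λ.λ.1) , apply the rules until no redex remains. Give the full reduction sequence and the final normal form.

  start: (λ.0 (λ.(λ.λ.λ.λ.1) 0)) (λ.λ.1)
  [1] (λ.λ.1) (λ.(λ.λ.λ.λ.1) 0)
  [2] λ.λ.(λ.λ.λ.λ.1) 0
  [3] λ.λ.λ.λ.λ.1

Answer: normal form = λ.λ.λ.λ.λ.1  (in 3 steps)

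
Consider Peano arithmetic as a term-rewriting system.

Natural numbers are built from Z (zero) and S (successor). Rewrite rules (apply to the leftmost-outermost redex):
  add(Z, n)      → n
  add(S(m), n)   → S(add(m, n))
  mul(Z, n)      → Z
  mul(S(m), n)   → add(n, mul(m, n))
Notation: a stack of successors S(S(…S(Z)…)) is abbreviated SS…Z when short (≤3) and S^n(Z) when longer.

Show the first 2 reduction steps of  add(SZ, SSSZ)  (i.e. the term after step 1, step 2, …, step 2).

Answer: after 2 steps: S^4(Z)

Reduction:
  start: add(SZ, SSSZ)
  →1  S(add(Z, SSSZ))
  →2  S^4(Z)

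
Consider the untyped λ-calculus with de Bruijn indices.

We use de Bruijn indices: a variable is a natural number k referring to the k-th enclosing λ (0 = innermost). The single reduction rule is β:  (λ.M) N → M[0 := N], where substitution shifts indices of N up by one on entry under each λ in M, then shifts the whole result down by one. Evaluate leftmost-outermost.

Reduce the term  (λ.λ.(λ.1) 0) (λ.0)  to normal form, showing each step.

Answer: normal form = λ.0  (in 2 steps)

Reduction:
  start: (λ.λ.(λ.1) 0) (λ.0)
  step 1: λ.(λ.1) 0
  step 2: λ.0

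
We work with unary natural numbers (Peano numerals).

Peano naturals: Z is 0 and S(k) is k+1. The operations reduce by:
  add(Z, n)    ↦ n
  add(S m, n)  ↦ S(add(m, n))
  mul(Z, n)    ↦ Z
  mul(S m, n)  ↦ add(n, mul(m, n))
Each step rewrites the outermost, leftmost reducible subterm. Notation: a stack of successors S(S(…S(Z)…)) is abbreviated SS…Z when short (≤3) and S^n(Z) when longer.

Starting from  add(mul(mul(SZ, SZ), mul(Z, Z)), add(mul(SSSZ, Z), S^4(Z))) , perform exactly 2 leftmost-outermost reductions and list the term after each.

Answer: after 2 steps: add(mul(S(add(Z, mul(Z, SZ))), mul(Z, Z)), add(mul(SSSZ, Z), S^4(Z)))

Derivation:
  start: add(mul(mul(SZ, SZ), mul(Z, Z)), add(mul(SSSZ, Z), S^4(Z)))
  →1  add(mul(add(SZ, mul(Z, SZ)), mul(Z, Z)), add(mul(SSSZ, Z), S^4(Z)))
  →2  add(mul(S(add(Z, mul(Z, SZ))), mul(Z, Z)), add(mul(SSSZ, Z), S^4(Z)))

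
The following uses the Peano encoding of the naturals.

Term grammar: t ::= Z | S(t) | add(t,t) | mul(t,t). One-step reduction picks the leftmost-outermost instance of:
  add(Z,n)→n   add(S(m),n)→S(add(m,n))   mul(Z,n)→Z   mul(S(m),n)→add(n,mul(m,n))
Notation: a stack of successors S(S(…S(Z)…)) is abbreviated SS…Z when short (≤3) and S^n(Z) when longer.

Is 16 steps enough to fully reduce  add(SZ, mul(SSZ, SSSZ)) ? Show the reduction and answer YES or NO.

  start: add(SZ, mul(SSZ, SSSZ))
  step 1: S(add(Z, mul(SSZ, SSSZ)))
  step 2: S(mul(SSZ, SSSZ))
  step 3: S(add(SSSZ, mul(SZ, SSSZ)))
  step 4: S(S(add(SSZ, mul(SZ, SSSZ))))
  step 5: S(S(S(add(SZ, mul(SZ, SSSZ)))))
  step 6: S(S(S(S(add(Z, mul(SZ, SSSZ))))))
  step 7: S(S(S(S(mul(SZ, SSSZ)))))
  step 8: S(S(S(S(add(SSSZ, mul(Z, SSSZ))))))
  step 9: S(S(S(S(S(add(SSZ, mul(Z, SSSZ)))))))
  step 10: S(S(S(S(S(S(add(SZ, mul(Z, SSSZ))))))))
  step 11: S(S(S(S(S(S(S(add(Z, mul(Z, SSSZ)))))))))
  step 12: S(S(S(S(S(S(S(mul(Z, SSSZ))))))))
  step 13: S^7(Z)

Answer: YES — reaches normal form S^7(Z) in 13 ≤ 16 steps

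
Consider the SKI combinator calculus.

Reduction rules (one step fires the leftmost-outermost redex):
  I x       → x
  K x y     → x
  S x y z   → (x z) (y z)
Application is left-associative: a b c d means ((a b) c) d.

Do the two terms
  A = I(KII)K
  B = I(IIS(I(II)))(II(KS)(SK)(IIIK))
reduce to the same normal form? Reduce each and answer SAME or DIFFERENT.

Term A:
  start: I(KII)K
  →1  KIIK
  →2  IK
  →3  K

Term B:
  start: I(IIS(I(II)))(II(KS)(SK)(IIIK))
  →1  IIS(I(II))(II(KS)(SK)(IIIK))
  →2  IS(I(II))(II(KS)(SK)(IIIK))
  →3  S(I(II))(II(KS)(SK)(IIIK))
  →4  S(II)(II(KS)(SK)(IIIK))
  →5  SI(II(KS)(SK)(IIIK))
  →6  SI(I(KS)(SK)(IIIK))
  →7  SI(KS(SK)(IIIK))
  →8  SI(S(IIIK))
  →9  SI(S(IIK))
  →10  SI(S(IK))
  →11  SI(SK)

Answer: DIFFERENT — A ⇓ K, B ⇓ SI(SK)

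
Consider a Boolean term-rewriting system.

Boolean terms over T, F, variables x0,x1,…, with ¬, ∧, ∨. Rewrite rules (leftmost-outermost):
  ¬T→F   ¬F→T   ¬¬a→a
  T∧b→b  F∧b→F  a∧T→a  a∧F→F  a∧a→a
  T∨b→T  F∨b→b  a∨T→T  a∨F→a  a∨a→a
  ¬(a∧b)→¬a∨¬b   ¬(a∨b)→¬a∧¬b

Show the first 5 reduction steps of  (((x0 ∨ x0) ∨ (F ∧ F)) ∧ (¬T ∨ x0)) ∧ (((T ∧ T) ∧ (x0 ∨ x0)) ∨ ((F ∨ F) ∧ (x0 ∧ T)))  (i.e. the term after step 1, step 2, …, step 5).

Answer: after 5 steps: (x0 ∧ x0) ∧ (((T ∧ T) ∧ (x0 ∨ x0)) ∨ ((F ∨ F) ∧ (x0 ∧ T)))

Reduction:
  start: (((x0 ∨ x0) ∨ (F ∧ F)) ∧ (¬T ∨ x0)) ∧ (((T ∧ T) ∧ (x0 ∨ x0)) ∨ ((F ∨ F) ∧ (x0 ∧ T)))
  →1  ((x0 ∨ (F ∧ F)) ∧ (¬T ∨ x0)) ∧ (((T ∧ T) ∧ (x0 ∨ x0)) ∨ ((F ∨ F) ∧ (x0 ∧ T)))
  →2  ((x0 ∨ F) ∧ (¬T ∨ x0)) ∧ (((T ∧ T) ∧ (x0 ∨ x0)) ∨ ((F ∨ F) ∧ (x0 ∧ T)))
  →3  (x0 ∧ (¬T ∨ x0)) ∧ (((T ∧ T) ∧ (x0 ∨ x0)) ∨ ((F ∨ F) ∧ (x0 ∧ T)))
  →4  (x0 ∧ (F ∨ x0)) ∧ (((T ∧ T) ∧ (x0 ∨ x0)) ∨ ((F ∨ F) ∧ (x0 ∧ T)))
  →5  (x0 ∧ x0) ∧ (((T ∧ T) ∧ (x0 ∨ x0)) ∨ ((F ∨ F) ∧ (x0 ∧ T)))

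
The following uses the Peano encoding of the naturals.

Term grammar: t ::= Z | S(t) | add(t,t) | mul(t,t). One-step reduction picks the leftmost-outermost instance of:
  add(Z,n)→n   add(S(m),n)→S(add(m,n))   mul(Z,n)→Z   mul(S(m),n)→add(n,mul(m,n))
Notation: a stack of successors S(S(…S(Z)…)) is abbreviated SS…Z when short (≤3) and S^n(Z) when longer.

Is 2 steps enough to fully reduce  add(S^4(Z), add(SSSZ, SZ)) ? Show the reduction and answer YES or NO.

Answer: NO — after 2 steps the term is S(S(add(SSZ, add(SSSZ, SZ)))), not yet normal

Working:
  start: add(S^4(Z), add(SSSZ, SZ))
  [1] S(add(SSSZ, add(SSSZ, SZ)))
  [2] S(S(add(SSZ, add(SSSZ, SZ))))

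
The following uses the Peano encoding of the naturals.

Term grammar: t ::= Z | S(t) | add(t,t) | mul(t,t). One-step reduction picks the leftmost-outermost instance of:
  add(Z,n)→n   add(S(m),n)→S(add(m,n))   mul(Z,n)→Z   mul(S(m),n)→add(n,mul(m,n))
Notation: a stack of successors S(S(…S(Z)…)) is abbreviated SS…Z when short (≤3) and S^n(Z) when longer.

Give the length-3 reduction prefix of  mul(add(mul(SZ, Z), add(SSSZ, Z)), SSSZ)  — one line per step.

  start: mul(add(mul(SZ, Z), add(SSSZ, Z)), SSSZ)
  →1  mul(add(add(Z, mul(Z, Z)), add(SSSZ, Z)), SSSZ)
  →2  mul(add(mul(Z, Z), add(SSSZ, Z)), SSSZ)
  →3  mul(add(Z, add(SSSZ, Z)), SSSZ)

Answer: after 3 steps: mul(add(Z, add(SSSZ, Z)), SSSZ)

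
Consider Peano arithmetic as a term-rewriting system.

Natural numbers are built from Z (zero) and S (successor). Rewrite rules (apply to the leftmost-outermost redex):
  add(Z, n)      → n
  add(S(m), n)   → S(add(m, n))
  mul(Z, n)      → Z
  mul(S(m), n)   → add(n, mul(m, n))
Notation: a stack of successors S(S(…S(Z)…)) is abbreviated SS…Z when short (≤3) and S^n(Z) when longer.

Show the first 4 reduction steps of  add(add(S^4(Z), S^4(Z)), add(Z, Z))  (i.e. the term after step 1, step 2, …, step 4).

Answer: after 4 steps: S(S(add(add(SSZ, S^4(Z)), add(Z, Z))))

Reduction:
  start: add(add(S^4(Z), S^4(Z)), add(Z, Z))
  [1] add(S(add(SSSZ, S^4(Z))), add(Z, Z))
  [2] S(add(add(SSSZ, S^4(Z)), add(Z, Z)))
  [3] S(add(S(add(SSZ, S^4(Z))), add(Z, Z)))
  [4] S(S(add(add(SSZ, S^4(Z)), add(Z, Z))))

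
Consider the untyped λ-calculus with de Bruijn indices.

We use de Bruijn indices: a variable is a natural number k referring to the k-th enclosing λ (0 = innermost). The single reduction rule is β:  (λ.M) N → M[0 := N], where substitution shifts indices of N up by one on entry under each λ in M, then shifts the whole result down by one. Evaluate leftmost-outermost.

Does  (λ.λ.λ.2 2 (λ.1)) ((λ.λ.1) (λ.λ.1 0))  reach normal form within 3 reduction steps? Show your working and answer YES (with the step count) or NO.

  start: (λ.λ.λ.2 2 (λ.1)) ((λ.λ.1) (λ.λ.1 0))
  step 1: λ.λ.(λ.λ.1) (λ.λ.1 0) ((λ.λ.1) (λ.λ.1 0)) (λ.1)
  step 2: λ.λ.(λ.λ.λ.1 0) ((λ.λ.1) (λ.λ.1 0)) (λ.1)
  step 3: λ.λ.(λ.λ.1 0) (λ.1)

Answer: NO — after 3 steps the term is λ.λ.(λ.λ.1 0) (λ.1), not yet normal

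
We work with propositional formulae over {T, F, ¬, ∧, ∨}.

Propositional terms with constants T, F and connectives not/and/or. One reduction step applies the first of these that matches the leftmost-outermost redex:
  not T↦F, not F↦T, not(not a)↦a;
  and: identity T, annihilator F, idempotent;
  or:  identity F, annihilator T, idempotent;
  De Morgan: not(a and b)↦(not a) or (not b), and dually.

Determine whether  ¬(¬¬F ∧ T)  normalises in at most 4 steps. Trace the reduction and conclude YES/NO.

Answer: YES — reaches normal form T in 4 ≤ 4 steps

Working:
  start: ¬(¬¬F ∧ T)
  step 1: ¬¬¬F ∨ ¬T
  step 2: ¬F ∨ ¬T
  step 3: T ∨ ¬T
  step 4: T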